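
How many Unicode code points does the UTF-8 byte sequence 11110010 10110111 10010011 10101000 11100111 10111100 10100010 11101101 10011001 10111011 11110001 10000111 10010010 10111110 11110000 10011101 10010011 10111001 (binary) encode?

Byte at offset 0: 0xF2 = 11110010 → 4-byte char (#1). Advance 4.
Byte at offset 4: 0xE7 = 11100111 → 3-byte char (#2). Advance 3.
Byte at offset 7: 0xED = 11101101 → 3-byte char (#3). Advance 3.
Byte at offset 10: 0xF1 = 11110001 → 4-byte char (#4). Advance 4.
Byte at offset 14: 0xF0 = 11110000 → 4-byte char (#5). Advance 4.
Reached end at offset 18 after 5 code points.

5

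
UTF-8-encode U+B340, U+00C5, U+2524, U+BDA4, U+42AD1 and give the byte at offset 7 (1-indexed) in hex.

0x94

1-indexed offset 7 is 0-indexed offset 6.
U+B340 → 3-byte form EB 8D 80 at offsets 0–2.
U+00C5 → 2-byte form C3 85 at offsets 3–4.
U+2524 → 3-byte form E2 94 A4 at offsets 5–7.
Offset 6 falls in char 3's range; it's byte 2 of E2 94 A4 = 0x94.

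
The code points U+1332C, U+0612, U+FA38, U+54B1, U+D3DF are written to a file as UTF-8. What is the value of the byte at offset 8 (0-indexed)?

0xB8

U+1332C → 4-byte form F0 93 8C AC at offsets 0–3.
U+0612 → 2-byte form D8 92 at offsets 4–5.
U+FA38 → 3-byte form EF A8 B8 at offsets 6–8.
Offset 8 falls in char 3's range; it's byte 3 of EF A8 B8 = 0xB8.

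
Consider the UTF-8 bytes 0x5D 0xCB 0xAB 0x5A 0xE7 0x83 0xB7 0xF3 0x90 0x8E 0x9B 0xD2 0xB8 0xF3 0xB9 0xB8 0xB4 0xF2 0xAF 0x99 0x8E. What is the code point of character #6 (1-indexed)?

U+04B8

Offset 0: leading byte 0x5D = 01011101 → 1-byte char #1 = 5D.
Offset 1: leading byte 0xCB = 11001011 → 2-byte char #2 = CB AB.
Offset 3: leading byte 0x5A = 01011010 → 1-byte char #3 = 5A.
Offset 4: leading byte 0xE7 = 11100111 → 3-byte char #4 = E7 83 B7.
Offset 7: leading byte 0xF3 = 11110011 → 4-byte char #5 = F3 90 8E 9B.
Offset 11: leading byte 0xD2 = 11010010 → 2-byte char #6 = D2 B8.
Leading byte 0xD2 = 11010010 matches 110xxxxx → 2-byte sequence.
Byte 1: 0xD2 = 11010010, payload 10010 (5 bits).
Byte 2: 0xB8 = 10111000 (10xxxxxx ✓), payload 111000.
Concatenate: 10010111000 = 0x4B8 (11 bits → U+04B8).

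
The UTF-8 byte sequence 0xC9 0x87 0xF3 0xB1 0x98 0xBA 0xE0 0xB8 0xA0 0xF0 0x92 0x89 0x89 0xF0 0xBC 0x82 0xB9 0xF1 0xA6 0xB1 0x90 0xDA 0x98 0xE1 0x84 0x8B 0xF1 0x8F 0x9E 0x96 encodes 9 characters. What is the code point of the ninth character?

Offset 0: leading byte 0xC9 = 11001001 → 2-byte char #1 = C9 87.
Offset 2: leading byte 0xF3 = 11110011 → 4-byte char #2 = F3 B1 98 BA.
Offset 6: leading byte 0xE0 = 11100000 → 3-byte char #3 = E0 B8 A0.
Offset 9: leading byte 0xF0 = 11110000 → 4-byte char #4 = F0 92 89 89.
Offset 13: leading byte 0xF0 = 11110000 → 4-byte char #5 = F0 BC 82 B9.
Offset 17: leading byte 0xF1 = 11110001 → 4-byte char #6 = F1 A6 B1 90.
Offset 21: leading byte 0xDA = 11011010 → 2-byte char #7 = DA 98.
Offset 23: leading byte 0xE1 = 11100001 → 3-byte char #8 = E1 84 8B.
Offset 26: leading byte 0xF1 = 11110001 → 4-byte char #9 = F1 8F 9E 96.
Leading byte 0xF1 = 11110001 matches 11110xxx → 4-byte sequence.
Byte 1: 0xF1 = 11110001, payload 001 (3 bits).
Byte 2: 0x8F = 10001111 (10xxxxxx ✓), payload 001111.
Byte 3: 0x9E = 10011110 (10xxxxxx ✓), payload 011110.
Byte 4: 0x96 = 10010110 (10xxxxxx ✓), payload 010110.
Concatenate: 001001111011110010110 = 0x4F796 (21 bits → U+4F796).

U+4F796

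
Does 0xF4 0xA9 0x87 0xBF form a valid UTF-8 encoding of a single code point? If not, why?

invalid (encodes a value above U+10FFFF)

Leading byte 0xF4 = 11110100 → 4-byte form.
Payload = 0x1291FF, which exceeds U+10FFFF, the maximum Unicode code point. (Leading bytes F5–FF, or F4 followed by ≥ 0x90, are invalid.)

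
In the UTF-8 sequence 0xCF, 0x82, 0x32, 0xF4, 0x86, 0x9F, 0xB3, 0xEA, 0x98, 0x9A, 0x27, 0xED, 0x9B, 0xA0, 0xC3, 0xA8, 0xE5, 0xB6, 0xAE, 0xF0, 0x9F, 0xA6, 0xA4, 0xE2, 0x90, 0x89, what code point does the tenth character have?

Offset 0: leading byte 0xCF = 11001111 → 2-byte char #1 = CF 82.
Offset 2: leading byte 0x32 = 00110010 → 1-byte char #2 = 32.
Offset 3: leading byte 0xF4 = 11110100 → 4-byte char #3 = F4 86 9F B3.
Offset 7: leading byte 0xEA = 11101010 → 3-byte char #4 = EA 98 9A.
Offset 10: leading byte 0x27 = 00100111 → 1-byte char #5 = 27.
Offset 11: leading byte 0xED = 11101101 → 3-byte char #6 = ED 9B A0.
Offset 14: leading byte 0xC3 = 11000011 → 2-byte char #7 = C3 A8.
Offset 16: leading byte 0xE5 = 11100101 → 3-byte char #8 = E5 B6 AE.
Offset 19: leading byte 0xF0 = 11110000 → 4-byte char #9 = F0 9F A6 A4.
Offset 23: leading byte 0xE2 = 11100010 → 3-byte char #10 = E2 90 89.
Leading byte 0xE2 = 11100010 matches 1110xxxx → 3-byte sequence.
Byte 1: 0xE2 = 11100010, payload 0010 (4 bits).
Byte 2: 0x90 = 10010000 (10xxxxxx ✓), payload 010000.
Byte 3: 0x89 = 10001001 (10xxxxxx ✓), payload 001001.
Concatenate: 0010010000001001 = 0x2409 (16 bits → U+2409).

U+2409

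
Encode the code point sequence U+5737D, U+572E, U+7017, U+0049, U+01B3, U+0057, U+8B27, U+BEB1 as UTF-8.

U+5737D: 4-byte form → F1 97 8D BD.
U+572E: 3-byte form → E5 9C AE.
U+7017: 3-byte form → E7 80 97.
U+0049: 1-byte form → 49.
U+01B3: 2-byte form → C6 B3.
U+0057: 1-byte form → 57.
U+8B27: 3-byte form → E8 AC A7.
U+BEB1: 3-byte form → EB BA B1.
Concatenated (20 bytes): F1 97 8D BD E5 9C AE E7 80 97 49 C6 B3 57 E8 AC A7 EB BA B1.

F1 97 8D BD E5 9C AE E7 80 97 49 C6 B3 57 E8 AC A7 EB BA B1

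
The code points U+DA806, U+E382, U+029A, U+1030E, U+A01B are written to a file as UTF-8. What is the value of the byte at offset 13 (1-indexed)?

1-indexed offset 13 is 0-indexed offset 12.
U+DA806 → 4-byte form F3 9A A0 86 at offsets 0–3.
U+E382 → 3-byte form EE 8E 82 at offsets 4–6.
U+029A → 2-byte form CA 9A at offsets 7–8.
U+1030E → 4-byte form F0 90 8C 8E at offsets 9–12.
Offset 12 falls in char 4's range; it's byte 4 of F0 90 8C 8E = 0x8E.

0x8E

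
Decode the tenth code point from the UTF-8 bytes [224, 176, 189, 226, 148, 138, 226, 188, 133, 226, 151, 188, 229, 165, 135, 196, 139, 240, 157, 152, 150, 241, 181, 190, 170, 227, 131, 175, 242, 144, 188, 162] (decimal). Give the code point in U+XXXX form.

Offset 0: leading byte 0xE0 = 11100000 → 3-byte char #1 = E0 B0 BD.
Offset 3: leading byte 0xE2 = 11100010 → 3-byte char #2 = E2 94 8A.
Offset 6: leading byte 0xE2 = 11100010 → 3-byte char #3 = E2 BC 85.
Offset 9: leading byte 0xE2 = 11100010 → 3-byte char #4 = E2 97 BC.
Offset 12: leading byte 0xE5 = 11100101 → 3-byte char #5 = E5 A5 87.
Offset 15: leading byte 0xC4 = 11000100 → 2-byte char #6 = C4 8B.
Offset 17: leading byte 0xF0 = 11110000 → 4-byte char #7 = F0 9D 98 96.
Offset 21: leading byte 0xF1 = 11110001 → 4-byte char #8 = F1 B5 BE AA.
Offset 25: leading byte 0xE3 = 11100011 → 3-byte char #9 = E3 83 AF.
Offset 28: leading byte 0xF2 = 11110010 → 4-byte char #10 = F2 90 BC A2.
Leading byte 0xF2 = 11110010 matches 11110xxx → 4-byte sequence.
Byte 1: 0xF2 = 11110010, payload 010 (3 bits).
Byte 2: 0x90 = 10010000 (10xxxxxx ✓), payload 010000.
Byte 3: 0xBC = 10111100 (10xxxxxx ✓), payload 111100.
Byte 4: 0xA2 = 10100010 (10xxxxxx ✓), payload 100010.
Concatenate: 010010000111100100010 = 0x90F22 (21 bits → U+90F22).

U+90F22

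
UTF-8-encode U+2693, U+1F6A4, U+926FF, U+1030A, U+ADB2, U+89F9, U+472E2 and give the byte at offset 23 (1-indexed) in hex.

1-indexed offset 23 is 0-indexed offset 22.
U+2693 → 3-byte form E2 9A 93 at offsets 0–2.
U+1F6A4 → 4-byte form F0 9F 9A A4 at offsets 3–6.
U+926FF → 4-byte form F2 92 9B BF at offsets 7–10.
U+1030A → 4-byte form F0 90 8C 8A at offsets 11–14.
U+ADB2 → 3-byte form EA B6 B2 at offsets 15–17.
U+89F9 → 3-byte form E8 A7 B9 at offsets 18–20.
U+472E2 → 4-byte form F1 87 8B A2 at offsets 21–24.
Offset 22 falls in char 7's range; it's byte 2 of F1 87 8B A2 = 0x87.

0x87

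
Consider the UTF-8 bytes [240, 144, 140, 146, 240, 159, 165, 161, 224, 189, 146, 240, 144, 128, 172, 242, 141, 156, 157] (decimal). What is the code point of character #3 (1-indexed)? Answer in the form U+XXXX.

U+0F52

Offset 0: leading byte 0xF0 = 11110000 → 4-byte char #1 = F0 90 8C 92.
Offset 4: leading byte 0xF0 = 11110000 → 4-byte char #2 = F0 9F A5 A1.
Offset 8: leading byte 0xE0 = 11100000 → 3-byte char #3 = E0 BD 92.
Leading byte 0xE0 = 11100000 matches 1110xxxx → 3-byte sequence.
Byte 1: 0xE0 = 11100000, payload 0000 (4 bits).
Byte 2: 0xBD = 10111101 (10xxxxxx ✓), payload 111101.
Byte 3: 0x92 = 10010010 (10xxxxxx ✓), payload 010010.
Concatenate: 0000111101010010 = 0xF52 (16 bits → U+0F52).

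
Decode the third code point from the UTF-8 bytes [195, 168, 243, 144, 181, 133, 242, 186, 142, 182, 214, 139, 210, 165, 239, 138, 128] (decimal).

U+BA3B6

Offset 0: leading byte 0xC3 = 11000011 → 2-byte char #1 = C3 A8.
Offset 2: leading byte 0xF3 = 11110011 → 4-byte char #2 = F3 90 B5 85.
Offset 6: leading byte 0xF2 = 11110010 → 4-byte char #3 = F2 BA 8E B6.
Leading byte 0xF2 = 11110010 matches 11110xxx → 4-byte sequence.
Byte 1: 0xF2 = 11110010, payload 010 (3 bits).
Byte 2: 0xBA = 10111010 (10xxxxxx ✓), payload 111010.
Byte 3: 0x8E = 10001110 (10xxxxxx ✓), payload 001110.
Byte 4: 0xB6 = 10110110 (10xxxxxx ✓), payload 110110.
Concatenate: 010111010001110110110 = 0xBA3B6 (21 bits → U+BA3B6).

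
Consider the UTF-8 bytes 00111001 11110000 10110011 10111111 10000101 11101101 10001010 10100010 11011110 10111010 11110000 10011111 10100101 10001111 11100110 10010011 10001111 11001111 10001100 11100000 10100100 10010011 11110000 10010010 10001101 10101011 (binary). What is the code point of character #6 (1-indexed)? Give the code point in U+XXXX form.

U+64CF

Offset 0: leading byte 0x39 = 00111001 → 1-byte char #1 = 39.
Offset 1: leading byte 0xF0 = 11110000 → 4-byte char #2 = F0 B3 BF 85.
Offset 5: leading byte 0xED = 11101101 → 3-byte char #3 = ED 8A A2.
Offset 8: leading byte 0xDE = 11011110 → 2-byte char #4 = DE BA.
Offset 10: leading byte 0xF0 = 11110000 → 4-byte char #5 = F0 9F A5 8F.
Offset 14: leading byte 0xE6 = 11100110 → 3-byte char #6 = E6 93 8F.
Leading byte 0xE6 = 11100110 matches 1110xxxx → 3-byte sequence.
Byte 1: 0xE6 = 11100110, payload 0110 (4 bits).
Byte 2: 0x93 = 10010011 (10xxxxxx ✓), payload 010011.
Byte 3: 0x8F = 10001111 (10xxxxxx ✓), payload 001111.
Concatenate: 0110010011001111 = 0x64CF (16 bits → U+64CF).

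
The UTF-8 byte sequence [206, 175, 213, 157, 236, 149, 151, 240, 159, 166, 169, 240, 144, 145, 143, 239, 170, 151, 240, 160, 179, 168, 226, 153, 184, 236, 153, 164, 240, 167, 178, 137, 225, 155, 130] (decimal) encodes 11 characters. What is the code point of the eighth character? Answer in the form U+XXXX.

Offset 0: leading byte 0xCE = 11001110 → 2-byte char #1 = CE AF.
Offset 2: leading byte 0xD5 = 11010101 → 2-byte char #2 = D5 9D.
Offset 4: leading byte 0xEC = 11101100 → 3-byte char #3 = EC 95 97.
Offset 7: leading byte 0xF0 = 11110000 → 4-byte char #4 = F0 9F A6 A9.
Offset 11: leading byte 0xF0 = 11110000 → 4-byte char #5 = F0 90 91 8F.
Offset 15: leading byte 0xEF = 11101111 → 3-byte char #6 = EF AA 97.
Offset 18: leading byte 0xF0 = 11110000 → 4-byte char #7 = F0 A0 B3 A8.
Offset 22: leading byte 0xE2 = 11100010 → 3-byte char #8 = E2 99 B8.
Leading byte 0xE2 = 11100010 matches 1110xxxx → 3-byte sequence.
Byte 1: 0xE2 = 11100010, payload 0010 (4 bits).
Byte 2: 0x99 = 10011001 (10xxxxxx ✓), payload 011001.
Byte 3: 0xB8 = 10111000 (10xxxxxx ✓), payload 111000.
Concatenate: 0010011001111000 = 0x2678 (16 bits → U+2678).

U+2678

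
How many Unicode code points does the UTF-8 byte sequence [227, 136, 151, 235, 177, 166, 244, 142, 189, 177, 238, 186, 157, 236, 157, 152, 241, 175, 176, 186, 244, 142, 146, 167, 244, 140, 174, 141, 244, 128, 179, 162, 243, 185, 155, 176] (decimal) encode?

Byte at offset 0: 0xE3 = 11100011 → 3-byte char (#1). Advance 3.
Byte at offset 3: 0xEB = 11101011 → 3-byte char (#2). Advance 3.
Byte at offset 6: 0xF4 = 11110100 → 4-byte char (#3). Advance 4.
Byte at offset 10: 0xEE = 11101110 → 3-byte char (#4). Advance 3.
Byte at offset 13: 0xEC = 11101100 → 3-byte char (#5). Advance 3.
Byte at offset 16: 0xF1 = 11110001 → 4-byte char (#6). Advance 4.
Byte at offset 20: 0xF4 = 11110100 → 4-byte char (#7). Advance 4.
Byte at offset 24: 0xF4 = 11110100 → 4-byte char (#8). Advance 4.
Byte at offset 28: 0xF4 = 11110100 → 4-byte char (#9). Advance 4.
Byte at offset 32: 0xF3 = 11110011 → 4-byte char (#10). Advance 4.
Reached end at offset 36 after 10 code points.

10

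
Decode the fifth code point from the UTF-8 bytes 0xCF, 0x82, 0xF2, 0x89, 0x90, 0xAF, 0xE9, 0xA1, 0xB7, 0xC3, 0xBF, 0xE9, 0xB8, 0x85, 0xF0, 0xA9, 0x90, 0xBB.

Offset 0: leading byte 0xCF = 11001111 → 2-byte char #1 = CF 82.
Offset 2: leading byte 0xF2 = 11110010 → 4-byte char #2 = F2 89 90 AF.
Offset 6: leading byte 0xE9 = 11101001 → 3-byte char #3 = E9 A1 B7.
Offset 9: leading byte 0xC3 = 11000011 → 2-byte char #4 = C3 BF.
Offset 11: leading byte 0xE9 = 11101001 → 3-byte char #5 = E9 B8 85.
Leading byte 0xE9 = 11101001 matches 1110xxxx → 3-byte sequence.
Byte 1: 0xE9 = 11101001, payload 1001 (4 bits).
Byte 2: 0xB8 = 10111000 (10xxxxxx ✓), payload 111000.
Byte 3: 0x85 = 10000101 (10xxxxxx ✓), payload 000101.
Concatenate: 1001111000000101 = 0x9E05 (16 bits → U+9E05).

U+9E05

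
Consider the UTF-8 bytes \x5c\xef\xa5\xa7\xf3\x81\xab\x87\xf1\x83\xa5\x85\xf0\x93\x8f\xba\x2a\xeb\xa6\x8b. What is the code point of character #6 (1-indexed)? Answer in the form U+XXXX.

Offset 0: leading byte 0x5C = 01011100 → 1-byte char #1 = 5C.
Offset 1: leading byte 0xEF = 11101111 → 3-byte char #2 = EF A5 A7.
Offset 4: leading byte 0xF3 = 11110011 → 4-byte char #3 = F3 81 AB 87.
Offset 8: leading byte 0xF1 = 11110001 → 4-byte char #4 = F1 83 A5 85.
Offset 12: leading byte 0xF0 = 11110000 → 4-byte char #5 = F0 93 8F BA.
Offset 16: leading byte 0x2A = 00101010 → 1-byte char #6 = 2A.
Leading byte 0x2A = 00101010 matches 0xxxxxxx → 1-byte sequence.
Byte 1: 0x2A = 00101010, payload 0101010 (7 bits).
Concatenate: 0101010 = 0x2A (7 bits → U+002A).

U+002A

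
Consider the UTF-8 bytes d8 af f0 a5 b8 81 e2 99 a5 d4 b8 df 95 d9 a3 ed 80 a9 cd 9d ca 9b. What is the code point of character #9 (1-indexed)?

U+029B

Offset 0: leading byte 0xD8 = 11011000 → 2-byte char #1 = D8 AF.
Offset 2: leading byte 0xF0 = 11110000 → 4-byte char #2 = F0 A5 B8 81.
Offset 6: leading byte 0xE2 = 11100010 → 3-byte char #3 = E2 99 A5.
Offset 9: leading byte 0xD4 = 11010100 → 2-byte char #4 = D4 B8.
Offset 11: leading byte 0xDF = 11011111 → 2-byte char #5 = DF 95.
Offset 13: leading byte 0xD9 = 11011001 → 2-byte char #6 = D9 A3.
Offset 15: leading byte 0xED = 11101101 → 3-byte char #7 = ED 80 A9.
Offset 18: leading byte 0xCD = 11001101 → 2-byte char #8 = CD 9D.
Offset 20: leading byte 0xCA = 11001010 → 2-byte char #9 = CA 9B.
Leading byte 0xCA = 11001010 matches 110xxxxx → 2-byte sequence.
Byte 1: 0xCA = 11001010, payload 01010 (5 bits).
Byte 2: 0x9B = 10011011 (10xxxxxx ✓), payload 011011.
Concatenate: 01010011011 = 0x29B (11 bits → U+029B).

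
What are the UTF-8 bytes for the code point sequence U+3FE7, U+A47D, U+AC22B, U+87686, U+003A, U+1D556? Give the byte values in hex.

U+3FE7: 3-byte form → E3 BF A7.
U+A47D: 3-byte form → EA 91 BD.
U+AC22B: 4-byte form → F2 AC 88 AB.
U+87686: 4-byte form → F2 87 9A 86.
U+003A: 1-byte form → 3A.
U+1D556: 4-byte form → F0 9D 95 96.
Concatenated (19 bytes): E3 BF A7 EA 91 BD F2 AC 88 AB F2 87 9A 86 3A F0 9D 95 96.

E3 BF A7 EA 91 BD F2 AC 88 AB F2 87 9A 86 3A F0 9D 95 96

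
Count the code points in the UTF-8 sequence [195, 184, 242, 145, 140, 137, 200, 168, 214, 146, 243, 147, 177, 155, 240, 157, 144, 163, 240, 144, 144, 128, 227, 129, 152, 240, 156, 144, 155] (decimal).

Byte at offset 0: 0xC3 = 11000011 → 2-byte char (#1). Advance 2.
Byte at offset 2: 0xF2 = 11110010 → 4-byte char (#2). Advance 4.
Byte at offset 6: 0xC8 = 11001000 → 2-byte char (#3). Advance 2.
Byte at offset 8: 0xD6 = 11010110 → 2-byte char (#4). Advance 2.
Byte at offset 10: 0xF3 = 11110011 → 4-byte char (#5). Advance 4.
Byte at offset 14: 0xF0 = 11110000 → 4-byte char (#6). Advance 4.
Byte at offset 18: 0xF0 = 11110000 → 4-byte char (#7). Advance 4.
Byte at offset 22: 0xE3 = 11100011 → 3-byte char (#8). Advance 3.
Byte at offset 25: 0xF0 = 11110000 → 4-byte char (#9). Advance 4.
Reached end at offset 29 after 9 code points.

9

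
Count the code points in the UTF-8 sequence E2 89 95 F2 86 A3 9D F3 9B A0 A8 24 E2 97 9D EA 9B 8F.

Byte at offset 0: 0xE2 = 11100010 → 3-byte char (#1). Advance 3.
Byte at offset 3: 0xF2 = 11110010 → 4-byte char (#2). Advance 4.
Byte at offset 7: 0xF3 = 11110011 → 4-byte char (#3). Advance 4.
Byte at offset 11: 0x24 = 00100100 → 1-byte char (#4). Advance 1.
Byte at offset 12: 0xE2 = 11100010 → 3-byte char (#5). Advance 3.
Byte at offset 15: 0xEA = 11101010 → 3-byte char (#6). Advance 3.
Reached end at offset 18 after 6 code points.

6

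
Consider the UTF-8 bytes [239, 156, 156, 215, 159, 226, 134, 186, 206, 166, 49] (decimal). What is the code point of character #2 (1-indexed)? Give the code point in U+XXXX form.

U+05DF

Offset 0: leading byte 0xEF = 11101111 → 3-byte char #1 = EF 9C 9C.
Offset 3: leading byte 0xD7 = 11010111 → 2-byte char #2 = D7 9F.
Leading byte 0xD7 = 11010111 matches 110xxxxx → 2-byte sequence.
Byte 1: 0xD7 = 11010111, payload 10111 (5 bits).
Byte 2: 0x9F = 10011111 (10xxxxxx ✓), payload 011111.
Concatenate: 10111011111 = 0x5DF (11 bits → U+05DF).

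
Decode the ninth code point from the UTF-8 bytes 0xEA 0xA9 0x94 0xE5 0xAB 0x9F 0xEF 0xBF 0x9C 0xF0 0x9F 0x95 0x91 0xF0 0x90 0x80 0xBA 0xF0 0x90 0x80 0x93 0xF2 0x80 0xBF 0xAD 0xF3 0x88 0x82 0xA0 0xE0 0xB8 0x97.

Offset 0: leading byte 0xEA = 11101010 → 3-byte char #1 = EA A9 94.
Offset 3: leading byte 0xE5 = 11100101 → 3-byte char #2 = E5 AB 9F.
Offset 6: leading byte 0xEF = 11101111 → 3-byte char #3 = EF BF 9C.
Offset 9: leading byte 0xF0 = 11110000 → 4-byte char #4 = F0 9F 95 91.
Offset 13: leading byte 0xF0 = 11110000 → 4-byte char #5 = F0 90 80 BA.
Offset 17: leading byte 0xF0 = 11110000 → 4-byte char #6 = F0 90 80 93.
Offset 21: leading byte 0xF2 = 11110010 → 4-byte char #7 = F2 80 BF AD.
Offset 25: leading byte 0xF3 = 11110011 → 4-byte char #8 = F3 88 82 A0.
Offset 29: leading byte 0xE0 = 11100000 → 3-byte char #9 = E0 B8 97.
Leading byte 0xE0 = 11100000 matches 1110xxxx → 3-byte sequence.
Byte 1: 0xE0 = 11100000, payload 0000 (4 bits).
Byte 2: 0xB8 = 10111000 (10xxxxxx ✓), payload 111000.
Byte 3: 0x97 = 10010111 (10xxxxxx ✓), payload 010111.
Concatenate: 0000111000010111 = 0xE17 (16 bits → U+0E17).

U+0E17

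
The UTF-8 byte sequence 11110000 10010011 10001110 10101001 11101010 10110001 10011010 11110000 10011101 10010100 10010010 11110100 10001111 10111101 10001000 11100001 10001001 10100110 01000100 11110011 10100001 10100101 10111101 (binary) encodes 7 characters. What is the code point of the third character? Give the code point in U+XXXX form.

Offset 0: leading byte 0xF0 = 11110000 → 4-byte char #1 = F0 93 8E A9.
Offset 4: leading byte 0xEA = 11101010 → 3-byte char #2 = EA B1 9A.
Offset 7: leading byte 0xF0 = 11110000 → 4-byte char #3 = F0 9D 94 92.
Leading byte 0xF0 = 11110000 matches 11110xxx → 4-byte sequence.
Byte 1: 0xF0 = 11110000, payload 000 (3 bits).
Byte 2: 0x9D = 10011101 (10xxxxxx ✓), payload 011101.
Byte 3: 0x94 = 10010100 (10xxxxxx ✓), payload 010100.
Byte 4: 0x92 = 10010010 (10xxxxxx ✓), payload 010010.
Concatenate: 000011101010100010010 = 0x1D512 (21 bits → U+1D512).

U+1D512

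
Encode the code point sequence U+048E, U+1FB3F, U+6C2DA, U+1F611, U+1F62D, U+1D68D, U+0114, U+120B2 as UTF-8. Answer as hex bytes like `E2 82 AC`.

U+048E: 2-byte form → D2 8E.
U+1FB3F: 4-byte form → F0 9F AC BF.
U+6C2DA: 4-byte form → F1 AC 8B 9A.
U+1F611: 4-byte form → F0 9F 98 91.
U+1F62D: 4-byte form → F0 9F 98 AD.
U+1D68D: 4-byte form → F0 9D 9A 8D.
U+0114: 2-byte form → C4 94.
U+120B2: 4-byte form → F0 92 82 B2.
Concatenated (28 bytes): D2 8E F0 9F AC BF F1 AC 8B 9A F0 9F 98 91 F0 9F 98 AD F0 9D 9A 8D C4 94 F0 92 82 B2.

D2 8E F0 9F AC BF F1 AC 8B 9A F0 9F 98 91 F0 9F 98 AD F0 9D 9A 8D C4 94 F0 92 82 B2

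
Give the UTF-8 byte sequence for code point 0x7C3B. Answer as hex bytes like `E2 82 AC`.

U+7C3B = 0x7C3B = 31803 decimal. In range U+0800–U+FFFF → 3-byte form: 1110xxxx 10xxxxxx 10xxxxxx.
Binary (16 bits): 0111110000111011.
Split 4+6+6: 0111 | 110000 | 111011.
Byte 1: 11100111 = 0xE7.
Byte 2: 10110000 = 0xB0.
Byte 3: 10111011 = 0xBB.

E7 B0 BB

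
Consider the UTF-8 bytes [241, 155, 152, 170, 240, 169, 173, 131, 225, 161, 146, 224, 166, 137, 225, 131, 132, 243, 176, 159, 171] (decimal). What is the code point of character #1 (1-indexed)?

Offset 0: leading byte 0xF1 = 11110001 → 4-byte char #1 = F1 9B 98 AA.
Leading byte 0xF1 = 11110001 matches 11110xxx → 4-byte sequence.
Byte 1: 0xF1 = 11110001, payload 001 (3 bits).
Byte 2: 0x9B = 10011011 (10xxxxxx ✓), payload 011011.
Byte 3: 0x98 = 10011000 (10xxxxxx ✓), payload 011000.
Byte 4: 0xAA = 10101010 (10xxxxxx ✓), payload 101010.
Concatenate: 001011011011000101010 = 0x5B62A (21 bits → U+5B62A).

U+5B62A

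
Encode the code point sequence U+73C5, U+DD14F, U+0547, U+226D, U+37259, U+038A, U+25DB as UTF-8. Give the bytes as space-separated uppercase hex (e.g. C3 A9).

E7 8F 85 F3 9D 85 8F D5 87 E2 89 AD F0 B7 89 99 CE 8A E2 97 9B

U+73C5: 3-byte form → E7 8F 85.
U+DD14F: 4-byte form → F3 9D 85 8F.
U+0547: 2-byte form → D5 87.
U+226D: 3-byte form → E2 89 AD.
U+37259: 4-byte form → F0 B7 89 99.
U+038A: 2-byte form → CE 8A.
U+25DB: 3-byte form → E2 97 9B.
Concatenated (21 bytes): E7 8F 85 F3 9D 85 8F D5 87 E2 89 AD F0 B7 89 99 CE 8A E2 97 9B.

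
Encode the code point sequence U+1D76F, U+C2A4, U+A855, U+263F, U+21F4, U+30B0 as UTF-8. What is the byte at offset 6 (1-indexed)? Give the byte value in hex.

0x8A

1-indexed offset 6 is 0-indexed offset 5.
U+1D76F → 4-byte form F0 9D 9D AF at offsets 0–3.
U+C2A4 → 3-byte form EC 8A A4 at offsets 4–6.
Offset 5 falls in char 2's range; it's byte 2 of EC 8A A4 = 0x8A.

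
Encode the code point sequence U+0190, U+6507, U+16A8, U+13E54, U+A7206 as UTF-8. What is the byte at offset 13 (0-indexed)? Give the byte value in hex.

0xA7

U+0190 → 2-byte form C6 90 at offsets 0–1.
U+6507 → 3-byte form E6 94 87 at offsets 2–4.
U+16A8 → 3-byte form E1 9A A8 at offsets 5–7.
U+13E54 → 4-byte form F0 93 B9 94 at offsets 8–11.
U+A7206 → 4-byte form F2 A7 88 86 at offsets 12–15.
Offset 13 falls in char 5's range; it's byte 2 of F2 A7 88 86 = 0xA7.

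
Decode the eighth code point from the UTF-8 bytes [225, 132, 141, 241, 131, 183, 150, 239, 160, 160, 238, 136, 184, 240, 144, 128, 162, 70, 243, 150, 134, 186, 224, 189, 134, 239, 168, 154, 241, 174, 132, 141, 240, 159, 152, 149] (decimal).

U+0F46

Offset 0: leading byte 0xE1 = 11100001 → 3-byte char #1 = E1 84 8D.
Offset 3: leading byte 0xF1 = 11110001 → 4-byte char #2 = F1 83 B7 96.
Offset 7: leading byte 0xEF = 11101111 → 3-byte char #3 = EF A0 A0.
Offset 10: leading byte 0xEE = 11101110 → 3-byte char #4 = EE 88 B8.
Offset 13: leading byte 0xF0 = 11110000 → 4-byte char #5 = F0 90 80 A2.
Offset 17: leading byte 0x46 = 01000110 → 1-byte char #6 = 46.
Offset 18: leading byte 0xF3 = 11110011 → 4-byte char #7 = F3 96 86 BA.
Offset 22: leading byte 0xE0 = 11100000 → 3-byte char #8 = E0 BD 86.
Leading byte 0xE0 = 11100000 matches 1110xxxx → 3-byte sequence.
Byte 1: 0xE0 = 11100000, payload 0000 (4 bits).
Byte 2: 0xBD = 10111101 (10xxxxxx ✓), payload 111101.
Byte 3: 0x86 = 10000110 (10xxxxxx ✓), payload 000110.
Concatenate: 0000111101000110 = 0xF46 (16 bits → U+0F46).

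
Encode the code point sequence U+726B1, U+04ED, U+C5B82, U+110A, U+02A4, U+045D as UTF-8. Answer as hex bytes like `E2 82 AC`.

U+726B1: 4-byte form → F1 B2 9A B1.
U+04ED: 2-byte form → D3 AD.
U+C5B82: 4-byte form → F3 85 AE 82.
U+110A: 3-byte form → E1 84 8A.
U+02A4: 2-byte form → CA A4.
U+045D: 2-byte form → D1 9D.
Concatenated (17 bytes): F1 B2 9A B1 D3 AD F3 85 AE 82 E1 84 8A CA A4 D1 9D.

F1 B2 9A B1 D3 AD F3 85 AE 82 E1 84 8A CA A4 D1 9D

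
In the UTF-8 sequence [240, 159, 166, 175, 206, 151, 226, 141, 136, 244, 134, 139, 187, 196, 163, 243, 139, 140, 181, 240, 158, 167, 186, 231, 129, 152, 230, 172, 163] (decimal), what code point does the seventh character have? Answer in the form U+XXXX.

Offset 0: leading byte 0xF0 = 11110000 → 4-byte char #1 = F0 9F A6 AF.
Offset 4: leading byte 0xCE = 11001110 → 2-byte char #2 = CE 97.
Offset 6: leading byte 0xE2 = 11100010 → 3-byte char #3 = E2 8D 88.
Offset 9: leading byte 0xF4 = 11110100 → 4-byte char #4 = F4 86 8B BB.
Offset 13: leading byte 0xC4 = 11000100 → 2-byte char #5 = C4 A3.
Offset 15: leading byte 0xF3 = 11110011 → 4-byte char #6 = F3 8B 8C B5.
Offset 19: leading byte 0xF0 = 11110000 → 4-byte char #7 = F0 9E A7 BA.
Leading byte 0xF0 = 11110000 matches 11110xxx → 4-byte sequence.
Byte 1: 0xF0 = 11110000, payload 000 (3 bits).
Byte 2: 0x9E = 10011110 (10xxxxxx ✓), payload 011110.
Byte 3: 0xA7 = 10100111 (10xxxxxx ✓), payload 100111.
Byte 4: 0xBA = 10111010 (10xxxxxx ✓), payload 111010.
Concatenate: 000011110100111111010 = 0x1E9FA (21 bits → U+1E9FA).

U+1E9FA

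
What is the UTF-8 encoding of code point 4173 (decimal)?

U+104D = 0x104D = 4173 decimal. In range U+0800–U+FFFF → 3-byte form: 1110xxxx 10xxxxxx 10xxxxxx.
Binary (16 bits): 0001000001001101.
Split 4+6+6: 0001 | 000001 | 001101.
Byte 1: 11100001 = 0xE1.
Byte 2: 10000001 = 0x81.
Byte 3: 10001101 = 0x8D.

E1 81 8D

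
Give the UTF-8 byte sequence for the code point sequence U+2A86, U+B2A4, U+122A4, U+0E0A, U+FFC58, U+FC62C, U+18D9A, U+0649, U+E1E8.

U+2A86: 3-byte form → E2 AA 86.
U+B2A4: 3-byte form → EB 8A A4.
U+122A4: 4-byte form → F0 92 8A A4.
U+0E0A: 3-byte form → E0 B8 8A.
U+FFC58: 4-byte form → F3 BF B1 98.
U+FC62C: 4-byte form → F3 BC 98 AC.
U+18D9A: 4-byte form → F0 98 B6 9A.
U+0649: 2-byte form → D9 89.
U+E1E8: 3-byte form → EE 87 A8.
Concatenated (30 bytes): E2 AA 86 EB 8A A4 F0 92 8A A4 E0 B8 8A F3 BF B1 98 F3 BC 98 AC F0 98 B6 9A D9 89 EE 87 A8.

E2 AA 86 EB 8A A4 F0 92 8A A4 E0 B8 8A F3 BF B1 98 F3 BC 98 AC F0 98 B6 9A D9 89 EE 87 A8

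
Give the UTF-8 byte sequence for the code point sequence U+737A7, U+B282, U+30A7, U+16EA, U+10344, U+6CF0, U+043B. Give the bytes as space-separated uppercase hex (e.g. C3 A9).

F1 B3 9E A7 EB 8A 82 E3 82 A7 E1 9B AA F0 90 8D 84 E6 B3 B0 D0 BB

U+737A7: 4-byte form → F1 B3 9E A7.
U+B282: 3-byte form → EB 8A 82.
U+30A7: 3-byte form → E3 82 A7.
U+16EA: 3-byte form → E1 9B AA.
U+10344: 4-byte form → F0 90 8D 84.
U+6CF0: 3-byte form → E6 B3 B0.
U+043B: 2-byte form → D0 BB.
Concatenated (22 bytes): F1 B3 9E A7 EB 8A 82 E3 82 A7 E1 9B AA F0 90 8D 84 E6 B3 B0 D0 BB.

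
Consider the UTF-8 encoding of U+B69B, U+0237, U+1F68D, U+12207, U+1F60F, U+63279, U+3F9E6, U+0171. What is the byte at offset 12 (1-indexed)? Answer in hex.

0x88

1-indexed offset 12 is 0-indexed offset 11.
U+B69B → 3-byte form EB 9A 9B at offsets 0–2.
U+0237 → 2-byte form C8 B7 at offsets 3–4.
U+1F68D → 4-byte form F0 9F 9A 8D at offsets 5–8.
U+12207 → 4-byte form F0 92 88 87 at offsets 9–12.
Offset 11 falls in char 4's range; it's byte 3 of F0 92 88 87 = 0x88.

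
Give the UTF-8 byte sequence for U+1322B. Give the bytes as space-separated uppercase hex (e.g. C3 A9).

U+1322B = 0x1322B = 78379 decimal. In range U+10000–U+10FFFF → 4-byte form: 11110xxx 10xxxxxx 10xxxxxx 10xxxxxx.
Binary (21 bits): 000010011001000101011.
Split 3+6+6+6: 000 | 010011 | 001000 | 101011.
Byte 1: 11110000 = 0xF0.
Byte 2: 10010011 = 0x93.
Byte 3: 10001000 = 0x88.
Byte 4: 10101011 = 0xAB.

F0 93 88 AB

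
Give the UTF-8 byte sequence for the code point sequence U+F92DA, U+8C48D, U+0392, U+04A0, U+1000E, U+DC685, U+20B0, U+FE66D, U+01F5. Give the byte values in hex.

U+F92DA: 4-byte form → F3 B9 8B 9A.
U+8C48D: 4-byte form → F2 8C 92 8D.
U+0392: 2-byte form → CE 92.
U+04A0: 2-byte form → D2 A0.
U+1000E: 4-byte form → F0 90 80 8E.
U+DC685: 4-byte form → F3 9C 9A 85.
U+20B0: 3-byte form → E2 82 B0.
U+FE66D: 4-byte form → F3 BE 99 AD.
U+01F5: 2-byte form → C7 B5.
Concatenated (29 bytes): F3 B9 8B 9A F2 8C 92 8D CE 92 D2 A0 F0 90 80 8E F3 9C 9A 85 E2 82 B0 F3 BE 99 AD C7 B5.

F3 B9 8B 9A F2 8C 92 8D CE 92 D2 A0 F0 90 80 8E F3 9C 9A 85 E2 82 B0 F3 BE 99 AD C7 B5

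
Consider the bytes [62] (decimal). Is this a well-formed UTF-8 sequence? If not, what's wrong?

valid

Leading byte 0x3E = 00111110 → 1-byte form.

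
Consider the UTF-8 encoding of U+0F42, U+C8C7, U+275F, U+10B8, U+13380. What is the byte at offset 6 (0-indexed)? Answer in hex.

0xE2

U+0F42 → 3-byte form E0 BD 82 at offsets 0–2.
U+C8C7 → 3-byte form EC A3 87 at offsets 3–5.
U+275F → 3-byte form E2 9D 9F at offsets 6–8.
Offset 6 falls in char 3's range; it's byte 1 of E2 9D 9F = 0xE2.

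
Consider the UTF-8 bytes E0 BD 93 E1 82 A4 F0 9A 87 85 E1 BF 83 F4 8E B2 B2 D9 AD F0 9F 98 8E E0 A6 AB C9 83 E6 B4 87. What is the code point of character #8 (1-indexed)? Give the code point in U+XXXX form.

Offset 0: leading byte 0xE0 = 11100000 → 3-byte char #1 = E0 BD 93.
Offset 3: leading byte 0xE1 = 11100001 → 3-byte char #2 = E1 82 A4.
Offset 6: leading byte 0xF0 = 11110000 → 4-byte char #3 = F0 9A 87 85.
Offset 10: leading byte 0xE1 = 11100001 → 3-byte char #4 = E1 BF 83.
Offset 13: leading byte 0xF4 = 11110100 → 4-byte char #5 = F4 8E B2 B2.
Offset 17: leading byte 0xD9 = 11011001 → 2-byte char #6 = D9 AD.
Offset 19: leading byte 0xF0 = 11110000 → 4-byte char #7 = F0 9F 98 8E.
Offset 23: leading byte 0xE0 = 11100000 → 3-byte char #8 = E0 A6 AB.
Leading byte 0xE0 = 11100000 matches 1110xxxx → 3-byte sequence.
Byte 1: 0xE0 = 11100000, payload 0000 (4 bits).
Byte 2: 0xA6 = 10100110 (10xxxxxx ✓), payload 100110.
Byte 3: 0xAB = 10101011 (10xxxxxx ✓), payload 101011.
Concatenate: 0000100110101011 = 0x9AB (16 bits → U+09AB).

U+09AB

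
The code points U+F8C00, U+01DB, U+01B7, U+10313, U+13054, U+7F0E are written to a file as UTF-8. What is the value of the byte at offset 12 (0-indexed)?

U+F8C00 → 4-byte form F3 B8 B0 80 at offsets 0–3.
U+01DB → 2-byte form C7 9B at offsets 4–5.
U+01B7 → 2-byte form C6 B7 at offsets 6–7.
U+10313 → 4-byte form F0 90 8C 93 at offsets 8–11.
U+13054 → 4-byte form F0 93 81 94 at offsets 12–15.
Offset 12 falls in char 5's range; it's byte 1 of F0 93 81 94 = 0xF0.

0xF0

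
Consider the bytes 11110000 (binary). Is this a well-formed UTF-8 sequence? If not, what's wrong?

Leading byte 0xF0 = 11110000 → 4-byte form, but only 1 byte is present.

invalid (sequence truncated)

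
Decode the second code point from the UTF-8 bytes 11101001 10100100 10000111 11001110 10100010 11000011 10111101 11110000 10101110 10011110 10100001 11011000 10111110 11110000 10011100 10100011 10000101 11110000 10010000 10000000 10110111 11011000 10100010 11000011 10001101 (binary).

Offset 0: leading byte 0xE9 = 11101001 → 3-byte char #1 = E9 A4 87.
Offset 3: leading byte 0xCE = 11001110 → 2-byte char #2 = CE A2.
Leading byte 0xCE = 11001110 matches 110xxxxx → 2-byte sequence.
Byte 1: 0xCE = 11001110, payload 01110 (5 bits).
Byte 2: 0xA2 = 10100010 (10xxxxxx ✓), payload 100010.
Concatenate: 01110100010 = 0x3A2 (11 bits → U+03A2).

U+03A2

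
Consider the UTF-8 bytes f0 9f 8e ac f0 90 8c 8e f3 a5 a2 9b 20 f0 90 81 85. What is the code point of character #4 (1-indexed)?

U+0020

Offset 0: leading byte 0xF0 = 11110000 → 4-byte char #1 = F0 9F 8E AC.
Offset 4: leading byte 0xF0 = 11110000 → 4-byte char #2 = F0 90 8C 8E.
Offset 8: leading byte 0xF3 = 11110011 → 4-byte char #3 = F3 A5 A2 9B.
Offset 12: leading byte 0x20 = 00100000 → 1-byte char #4 = 20.
Leading byte 0x20 = 00100000 matches 0xxxxxxx → 1-byte sequence.
Byte 1: 0x20 = 00100000, payload 0100000 (7 bits).
Concatenate: 0100000 = 0x20 (7 bits → U+0020).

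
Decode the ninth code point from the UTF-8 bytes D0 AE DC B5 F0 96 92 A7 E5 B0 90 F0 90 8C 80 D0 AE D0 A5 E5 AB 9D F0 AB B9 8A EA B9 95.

Offset 0: leading byte 0xD0 = 11010000 → 2-byte char #1 = D0 AE.
Offset 2: leading byte 0xDC = 11011100 → 2-byte char #2 = DC B5.
Offset 4: leading byte 0xF0 = 11110000 → 4-byte char #3 = F0 96 92 A7.
Offset 8: leading byte 0xE5 = 11100101 → 3-byte char #4 = E5 B0 90.
Offset 11: leading byte 0xF0 = 11110000 → 4-byte char #5 = F0 90 8C 80.
Offset 15: leading byte 0xD0 = 11010000 → 2-byte char #6 = D0 AE.
Offset 17: leading byte 0xD0 = 11010000 → 2-byte char #7 = D0 A5.
Offset 19: leading byte 0xE5 = 11100101 → 3-byte char #8 = E5 AB 9D.
Offset 22: leading byte 0xF0 = 11110000 → 4-byte char #9 = F0 AB B9 8A.
Leading byte 0xF0 = 11110000 matches 11110xxx → 4-byte sequence.
Byte 1: 0xF0 = 11110000, payload 000 (3 bits).
Byte 2: 0xAB = 10101011 (10xxxxxx ✓), payload 101011.
Byte 3: 0xB9 = 10111001 (10xxxxxx ✓), payload 111001.
Byte 4: 0x8A = 10001010 (10xxxxxx ✓), payload 001010.
Concatenate: 000101011111001001010 = 0x2BE4A (21 bits → U+2BE4A).

U+2BE4A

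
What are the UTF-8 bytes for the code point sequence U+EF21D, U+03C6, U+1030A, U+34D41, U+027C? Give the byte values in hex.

F3 AF 88 9D CF 86 F0 90 8C 8A F0 B4 B5 81 C9 BC

U+EF21D: 4-byte form → F3 AF 88 9D.
U+03C6: 2-byte form → CF 86.
U+1030A: 4-byte form → F0 90 8C 8A.
U+34D41: 4-byte form → F0 B4 B5 81.
U+027C: 2-byte form → C9 BC.
Concatenated (16 bytes): F3 AF 88 9D CF 86 F0 90 8C 8A F0 B4 B5 81 C9 BC.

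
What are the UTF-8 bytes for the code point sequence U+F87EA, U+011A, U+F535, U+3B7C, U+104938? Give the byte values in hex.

U+F87EA: 4-byte form → F3 B8 9F AA.
U+011A: 2-byte form → C4 9A.
U+F535: 3-byte form → EF 94 B5.
U+3B7C: 3-byte form → E3 AD BC.
U+104938: 4-byte form → F4 84 A4 B8.
Concatenated (16 bytes): F3 B8 9F AA C4 9A EF 94 B5 E3 AD BC F4 84 A4 B8.

F3 B8 9F AA C4 9A EF 94 B5 E3 AD BC F4 84 A4 B8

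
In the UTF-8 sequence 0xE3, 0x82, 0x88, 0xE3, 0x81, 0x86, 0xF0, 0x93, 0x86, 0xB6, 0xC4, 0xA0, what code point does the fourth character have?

U+0120

Offset 0: leading byte 0xE3 = 11100011 → 3-byte char #1 = E3 82 88.
Offset 3: leading byte 0xE3 = 11100011 → 3-byte char #2 = E3 81 86.
Offset 6: leading byte 0xF0 = 11110000 → 4-byte char #3 = F0 93 86 B6.
Offset 10: leading byte 0xC4 = 11000100 → 2-byte char #4 = C4 A0.
Leading byte 0xC4 = 11000100 matches 110xxxxx → 2-byte sequence.
Byte 1: 0xC4 = 11000100, payload 00100 (5 bits).
Byte 2: 0xA0 = 10100000 (10xxxxxx ✓), payload 100000.
Concatenate: 00100100000 = 0x120 (11 bits → U+0120).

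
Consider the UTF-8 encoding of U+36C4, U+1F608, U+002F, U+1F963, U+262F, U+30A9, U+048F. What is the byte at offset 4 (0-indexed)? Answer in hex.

U+36C4 → 3-byte form E3 9B 84 at offsets 0–2.
U+1F608 → 4-byte form F0 9F 98 88 at offsets 3–6.
Offset 4 falls in char 2's range; it's byte 2 of F0 9F 98 88 = 0x9F.

0x9F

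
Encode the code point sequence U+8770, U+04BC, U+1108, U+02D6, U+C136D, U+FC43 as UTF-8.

U+8770: 3-byte form → E8 9D B0.
U+04BC: 2-byte form → D2 BC.
U+1108: 3-byte form → E1 84 88.
U+02D6: 2-byte form → CB 96.
U+C136D: 4-byte form → F3 81 8D AD.
U+FC43: 3-byte form → EF B1 83.
Concatenated (17 bytes): E8 9D B0 D2 BC E1 84 88 CB 96 F3 81 8D AD EF B1 83.

E8 9D B0 D2 BC E1 84 88 CB 96 F3 81 8D AD EF B1 83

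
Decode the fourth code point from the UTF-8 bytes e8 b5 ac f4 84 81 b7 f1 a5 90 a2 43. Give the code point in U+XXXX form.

Offset 0: leading byte 0xE8 = 11101000 → 3-byte char #1 = E8 B5 AC.
Offset 3: leading byte 0xF4 = 11110100 → 4-byte char #2 = F4 84 81 B7.
Offset 7: leading byte 0xF1 = 11110001 → 4-byte char #3 = F1 A5 90 A2.
Offset 11: leading byte 0x43 = 01000011 → 1-byte char #4 = 43.
Leading byte 0x43 = 01000011 matches 0xxxxxxx → 1-byte sequence.
Byte 1: 0x43 = 01000011, payload 1000011 (7 bits).
Concatenate: 1000011 = 0x43 (7 bits → U+0043).

U+0043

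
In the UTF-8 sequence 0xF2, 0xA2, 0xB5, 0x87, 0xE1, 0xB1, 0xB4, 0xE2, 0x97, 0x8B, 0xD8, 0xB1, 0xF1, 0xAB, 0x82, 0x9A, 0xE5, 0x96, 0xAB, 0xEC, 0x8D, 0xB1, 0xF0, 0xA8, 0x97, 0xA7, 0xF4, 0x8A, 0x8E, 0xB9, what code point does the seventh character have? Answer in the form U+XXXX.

Offset 0: leading byte 0xF2 = 11110010 → 4-byte char #1 = F2 A2 B5 87.
Offset 4: leading byte 0xE1 = 11100001 → 3-byte char #2 = E1 B1 B4.
Offset 7: leading byte 0xE2 = 11100010 → 3-byte char #3 = E2 97 8B.
Offset 10: leading byte 0xD8 = 11011000 → 2-byte char #4 = D8 B1.
Offset 12: leading byte 0xF1 = 11110001 → 4-byte char #5 = F1 AB 82 9A.
Offset 16: leading byte 0xE5 = 11100101 → 3-byte char #6 = E5 96 AB.
Offset 19: leading byte 0xEC = 11101100 → 3-byte char #7 = EC 8D B1.
Leading byte 0xEC = 11101100 matches 1110xxxx → 3-byte sequence.
Byte 1: 0xEC = 11101100, payload 1100 (4 bits).
Byte 2: 0x8D = 10001101 (10xxxxxx ✓), payload 001101.
Byte 3: 0xB1 = 10110001 (10xxxxxx ✓), payload 110001.
Concatenate: 1100001101110001 = 0xC371 (16 bits → U+C371).

U+C371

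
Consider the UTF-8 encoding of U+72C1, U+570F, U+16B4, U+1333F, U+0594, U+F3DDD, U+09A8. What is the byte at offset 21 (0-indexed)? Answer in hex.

U+72C1 → 3-byte form E7 8B 81 at offsets 0–2.
U+570F → 3-byte form E5 9C 8F at offsets 3–5.
U+16B4 → 3-byte form E1 9A B4 at offsets 6–8.
U+1333F → 4-byte form F0 93 8C BF at offsets 9–12.
U+0594 → 2-byte form D6 94 at offsets 13–14.
U+F3DDD → 4-byte form F3 B3 B7 9D at offsets 15–18.
U+09A8 → 3-byte form E0 A6 A8 at offsets 19–21.
Offset 21 falls in char 7's range; it's byte 3 of E0 A6 A8 = 0xA8.

0xA8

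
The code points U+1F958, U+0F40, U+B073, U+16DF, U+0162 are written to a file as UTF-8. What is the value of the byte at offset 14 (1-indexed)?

0xC5

1-indexed offset 14 is 0-indexed offset 13.
U+1F958 → 4-byte form F0 9F A5 98 at offsets 0–3.
U+0F40 → 3-byte form E0 BD 80 at offsets 4–6.
U+B073 → 3-byte form EB 81 B3 at offsets 7–9.
U+16DF → 3-byte form E1 9B 9F at offsets 10–12.
U+0162 → 2-byte form C5 A2 at offsets 13–14.
Offset 13 falls in char 5's range; it's byte 1 of C5 A2 = 0xC5.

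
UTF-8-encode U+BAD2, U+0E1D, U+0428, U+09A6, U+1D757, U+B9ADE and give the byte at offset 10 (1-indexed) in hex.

0xA6

1-indexed offset 10 is 0-indexed offset 9.
U+BAD2 → 3-byte form EB AB 92 at offsets 0–2.
U+0E1D → 3-byte form E0 B8 9D at offsets 3–5.
U+0428 → 2-byte form D0 A8 at offsets 6–7.
U+09A6 → 3-byte form E0 A6 A6 at offsets 8–10.
Offset 9 falls in char 4's range; it's byte 2 of E0 A6 A6 = 0xA6.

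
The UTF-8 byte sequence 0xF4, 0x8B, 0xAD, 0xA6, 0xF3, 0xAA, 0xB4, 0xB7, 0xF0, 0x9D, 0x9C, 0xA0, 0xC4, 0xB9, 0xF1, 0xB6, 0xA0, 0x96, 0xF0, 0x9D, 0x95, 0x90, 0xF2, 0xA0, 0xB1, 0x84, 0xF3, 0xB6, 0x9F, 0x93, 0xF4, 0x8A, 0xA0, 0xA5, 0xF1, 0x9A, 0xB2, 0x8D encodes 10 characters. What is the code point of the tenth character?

U+5AC8D

Offset 0: leading byte 0xF4 = 11110100 → 4-byte char #1 = F4 8B AD A6.
Offset 4: leading byte 0xF3 = 11110011 → 4-byte char #2 = F3 AA B4 B7.
Offset 8: leading byte 0xF0 = 11110000 → 4-byte char #3 = F0 9D 9C A0.
Offset 12: leading byte 0xC4 = 11000100 → 2-byte char #4 = C4 B9.
Offset 14: leading byte 0xF1 = 11110001 → 4-byte char #5 = F1 B6 A0 96.
Offset 18: leading byte 0xF0 = 11110000 → 4-byte char #6 = F0 9D 95 90.
Offset 22: leading byte 0xF2 = 11110010 → 4-byte char #7 = F2 A0 B1 84.
Offset 26: leading byte 0xF3 = 11110011 → 4-byte char #8 = F3 B6 9F 93.
Offset 30: leading byte 0xF4 = 11110100 → 4-byte char #9 = F4 8A A0 A5.
Offset 34: leading byte 0xF1 = 11110001 → 4-byte char #10 = F1 9A B2 8D.
Leading byte 0xF1 = 11110001 matches 11110xxx → 4-byte sequence.
Byte 1: 0xF1 = 11110001, payload 001 (3 bits).
Byte 2: 0x9A = 10011010 (10xxxxxx ✓), payload 011010.
Byte 3: 0xB2 = 10110010 (10xxxxxx ✓), payload 110010.
Byte 4: 0x8D = 10001101 (10xxxxxx ✓), payload 001101.
Concatenate: 001011010110010001101 = 0x5AC8D (21 bits → U+5AC8D).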